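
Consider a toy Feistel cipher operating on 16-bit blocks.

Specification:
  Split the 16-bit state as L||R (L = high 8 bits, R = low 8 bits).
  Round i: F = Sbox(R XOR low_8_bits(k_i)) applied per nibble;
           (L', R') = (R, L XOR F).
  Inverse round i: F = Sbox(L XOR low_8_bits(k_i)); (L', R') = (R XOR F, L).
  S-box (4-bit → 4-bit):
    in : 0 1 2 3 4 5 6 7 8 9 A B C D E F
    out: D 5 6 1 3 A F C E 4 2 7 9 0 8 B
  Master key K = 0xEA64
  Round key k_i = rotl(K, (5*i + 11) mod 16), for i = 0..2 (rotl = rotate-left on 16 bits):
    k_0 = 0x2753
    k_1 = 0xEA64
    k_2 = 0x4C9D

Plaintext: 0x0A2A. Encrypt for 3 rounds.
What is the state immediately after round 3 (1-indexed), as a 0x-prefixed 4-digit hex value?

0x0884

s_0 = plaintext = 0x0A2A
s_1 = Round(s_0, k_0) = 0x2ACE
s_2 = Round(s_1, k_1) = 0xCE08
s_3 = Round(s_2, k_2) = 0x0884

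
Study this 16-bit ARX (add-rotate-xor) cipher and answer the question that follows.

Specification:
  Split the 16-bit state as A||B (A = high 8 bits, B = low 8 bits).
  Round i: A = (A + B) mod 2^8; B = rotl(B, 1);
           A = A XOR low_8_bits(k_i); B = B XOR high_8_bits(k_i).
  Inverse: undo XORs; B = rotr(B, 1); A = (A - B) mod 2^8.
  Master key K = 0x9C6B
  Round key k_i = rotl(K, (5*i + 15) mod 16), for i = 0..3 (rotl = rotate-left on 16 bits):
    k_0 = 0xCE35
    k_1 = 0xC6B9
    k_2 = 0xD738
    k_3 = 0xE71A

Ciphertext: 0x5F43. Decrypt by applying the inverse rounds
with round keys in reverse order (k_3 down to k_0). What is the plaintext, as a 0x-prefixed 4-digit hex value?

s_0 = ciphertext = 0x5F43
s_1 = InvRound(s_0, k_3) = 0xF352
s_2 = InvRound(s_1, k_2) = 0x09C2
s_3 = InvRound(s_2, k_1) = 0xAE02
s_4 = InvRound(s_3, k_0) = 0x3566

0x3566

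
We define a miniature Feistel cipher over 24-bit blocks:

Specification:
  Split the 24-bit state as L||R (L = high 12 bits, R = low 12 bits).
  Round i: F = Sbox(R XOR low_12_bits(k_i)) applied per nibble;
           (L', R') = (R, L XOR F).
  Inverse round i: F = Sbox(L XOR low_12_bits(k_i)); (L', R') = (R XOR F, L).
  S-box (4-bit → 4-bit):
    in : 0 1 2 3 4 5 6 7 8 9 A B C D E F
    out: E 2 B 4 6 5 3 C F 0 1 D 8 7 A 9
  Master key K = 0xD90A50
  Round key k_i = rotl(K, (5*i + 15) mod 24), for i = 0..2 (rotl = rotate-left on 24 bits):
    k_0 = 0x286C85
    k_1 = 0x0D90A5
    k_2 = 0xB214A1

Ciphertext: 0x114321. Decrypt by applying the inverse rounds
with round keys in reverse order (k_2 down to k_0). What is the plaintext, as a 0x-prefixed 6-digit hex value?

s_0 = ciphertext = 0x114321
s_1 = InvRound(s_0, k_2) = 0x6F4114
s_2 = InvRound(s_1, k_1) = 0x2466F4
s_3 = InvRound(s_2, k_0) = 0xC70246

0xC70246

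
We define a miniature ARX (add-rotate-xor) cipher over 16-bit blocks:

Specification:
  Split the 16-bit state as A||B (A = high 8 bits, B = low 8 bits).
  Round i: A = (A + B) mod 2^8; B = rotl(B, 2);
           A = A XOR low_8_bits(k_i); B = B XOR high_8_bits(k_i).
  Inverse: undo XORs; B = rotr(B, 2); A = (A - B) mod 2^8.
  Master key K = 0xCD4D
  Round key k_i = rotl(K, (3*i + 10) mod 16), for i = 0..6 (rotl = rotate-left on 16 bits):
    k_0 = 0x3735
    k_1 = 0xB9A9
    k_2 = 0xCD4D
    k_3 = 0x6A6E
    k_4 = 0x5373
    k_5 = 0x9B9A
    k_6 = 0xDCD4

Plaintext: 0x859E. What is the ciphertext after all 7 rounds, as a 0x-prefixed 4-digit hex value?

s_0 = plaintext = 0x859E
s_1 = Round(s_0, k_0) = 0x164D
s_2 = Round(s_1, k_1) = 0xCA8C
s_3 = Round(s_2, k_2) = 0x1BFF
s_4 = Round(s_3, k_3) = 0x7495
s_5 = Round(s_4, k_4) = 0x7A05
s_6 = Round(s_5, k_5) = 0xE58F
s_7 = Round(s_6, k_6) = 0xA0E2

0xA0E2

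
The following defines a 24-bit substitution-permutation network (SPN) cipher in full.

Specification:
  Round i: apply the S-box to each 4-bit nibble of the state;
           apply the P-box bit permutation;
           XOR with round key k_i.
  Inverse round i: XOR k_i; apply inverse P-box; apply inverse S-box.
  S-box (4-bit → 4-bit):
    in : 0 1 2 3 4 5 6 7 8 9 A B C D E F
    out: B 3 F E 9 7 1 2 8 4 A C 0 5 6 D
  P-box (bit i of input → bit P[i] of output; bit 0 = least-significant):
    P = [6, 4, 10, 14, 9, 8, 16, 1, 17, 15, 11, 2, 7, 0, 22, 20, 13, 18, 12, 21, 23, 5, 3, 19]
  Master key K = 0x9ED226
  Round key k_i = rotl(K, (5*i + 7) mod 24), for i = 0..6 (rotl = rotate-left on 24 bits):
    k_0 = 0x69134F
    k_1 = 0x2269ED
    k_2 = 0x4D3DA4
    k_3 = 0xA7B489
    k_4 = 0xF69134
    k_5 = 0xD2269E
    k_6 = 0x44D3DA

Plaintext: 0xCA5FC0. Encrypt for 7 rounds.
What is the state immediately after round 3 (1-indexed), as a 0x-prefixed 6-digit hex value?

0x6EEE25

s_0 = plaintext = 0xCA5FC0
s_1 = Round(s_0, k_0) = 0x0F5B9A
s_2 = Round(s_1, k_1) = 0xCB1158
s_3 = Round(s_2, k_2) = 0x6EEE25
s_4 = Round(s_3, k_3) = 0x622BDA
s_5 = Round(s_4, k_4) = 0x03EBA1
s_6 = Round(s_5, k_5) = 0x3E3FE9
s_7 = Round(s_6, k_6) = 0x1BCEF7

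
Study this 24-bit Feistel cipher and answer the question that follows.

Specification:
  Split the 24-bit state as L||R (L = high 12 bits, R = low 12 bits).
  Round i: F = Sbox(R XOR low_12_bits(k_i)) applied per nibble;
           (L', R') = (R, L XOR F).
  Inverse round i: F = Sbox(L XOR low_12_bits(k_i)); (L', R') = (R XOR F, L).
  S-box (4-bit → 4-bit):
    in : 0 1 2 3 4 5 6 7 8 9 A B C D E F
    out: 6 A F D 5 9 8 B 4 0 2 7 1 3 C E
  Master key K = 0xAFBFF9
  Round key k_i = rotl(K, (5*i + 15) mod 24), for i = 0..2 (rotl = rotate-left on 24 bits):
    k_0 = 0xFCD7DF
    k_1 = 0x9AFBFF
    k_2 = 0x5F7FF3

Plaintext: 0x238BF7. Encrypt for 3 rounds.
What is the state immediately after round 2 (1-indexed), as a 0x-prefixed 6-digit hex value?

s_0 = plaintext = 0x238BF7
s_1 = Round(s_0, k_0) = 0xBF73CC
s_2 = Round(s_1, k_1) = 0x3CCF2A
s_3 = Round(s_2, k_2) = 0xF2A5FC

0x3CCF2A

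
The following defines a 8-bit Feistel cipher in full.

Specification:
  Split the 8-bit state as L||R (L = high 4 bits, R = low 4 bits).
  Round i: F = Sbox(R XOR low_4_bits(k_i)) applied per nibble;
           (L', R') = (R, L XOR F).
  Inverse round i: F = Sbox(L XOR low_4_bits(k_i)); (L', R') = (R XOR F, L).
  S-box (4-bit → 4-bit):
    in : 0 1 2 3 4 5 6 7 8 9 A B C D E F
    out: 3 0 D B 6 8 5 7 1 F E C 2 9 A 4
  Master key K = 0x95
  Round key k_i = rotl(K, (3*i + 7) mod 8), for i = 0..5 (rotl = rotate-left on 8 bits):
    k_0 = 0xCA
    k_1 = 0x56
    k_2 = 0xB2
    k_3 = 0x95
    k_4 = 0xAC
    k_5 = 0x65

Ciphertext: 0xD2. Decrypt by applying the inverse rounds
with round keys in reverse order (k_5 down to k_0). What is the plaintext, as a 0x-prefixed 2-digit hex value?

0xB7

s_0 = ciphertext = 0xD2
s_1 = InvRound(s_0, k_5) = 0x3D
s_2 = InvRound(s_1, k_4) = 0x93
s_3 = InvRound(s_2, k_3) = 0x19
s_4 = InvRound(s_3, k_2) = 0x21
s_5 = InvRound(s_4, k_1) = 0x72
s_6 = InvRound(s_5, k_0) = 0xB7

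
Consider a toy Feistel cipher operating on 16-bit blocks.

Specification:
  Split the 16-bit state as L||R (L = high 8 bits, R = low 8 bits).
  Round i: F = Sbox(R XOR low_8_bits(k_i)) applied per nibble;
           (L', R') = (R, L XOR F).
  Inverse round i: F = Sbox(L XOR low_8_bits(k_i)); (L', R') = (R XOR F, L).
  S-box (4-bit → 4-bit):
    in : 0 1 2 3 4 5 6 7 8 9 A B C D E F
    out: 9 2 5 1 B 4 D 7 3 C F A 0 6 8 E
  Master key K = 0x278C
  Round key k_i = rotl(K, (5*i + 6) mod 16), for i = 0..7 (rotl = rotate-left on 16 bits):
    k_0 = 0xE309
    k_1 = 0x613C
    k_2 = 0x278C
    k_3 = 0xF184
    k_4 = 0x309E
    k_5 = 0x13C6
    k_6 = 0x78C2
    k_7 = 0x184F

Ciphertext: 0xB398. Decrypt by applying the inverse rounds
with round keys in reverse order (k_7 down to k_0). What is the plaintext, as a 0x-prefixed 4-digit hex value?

s_0 = ciphertext = 0xB398
s_1 = InvRound(s_0, k_7) = 0x78B3
s_2 = InvRound(s_1, k_6) = 0x1C78
s_3 = InvRound(s_2, k_5) = 0x171C
s_4 = InvRound(s_3, k_4) = 0x2017
s_5 = InvRound(s_4, k_3) = 0xEC20
s_6 = InvRound(s_5, k_2) = 0xF9EC
s_7 = InvRound(s_6, k_1) = 0xE8F9
s_8 = InvRound(s_7, k_0) = 0x7BE8

0x7BE8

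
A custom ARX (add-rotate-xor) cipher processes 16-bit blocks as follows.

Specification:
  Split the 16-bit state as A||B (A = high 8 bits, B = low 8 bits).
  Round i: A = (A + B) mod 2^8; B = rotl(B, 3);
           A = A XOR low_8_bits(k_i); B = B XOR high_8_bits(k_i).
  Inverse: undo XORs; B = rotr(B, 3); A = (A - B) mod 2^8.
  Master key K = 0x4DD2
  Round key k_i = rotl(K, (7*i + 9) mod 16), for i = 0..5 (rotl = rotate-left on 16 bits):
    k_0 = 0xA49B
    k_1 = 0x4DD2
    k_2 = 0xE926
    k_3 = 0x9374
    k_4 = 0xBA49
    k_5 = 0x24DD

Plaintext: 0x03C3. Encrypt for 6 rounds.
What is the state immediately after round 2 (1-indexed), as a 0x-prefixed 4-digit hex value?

0xC598

s_0 = plaintext = 0x03C3
s_1 = Round(s_0, k_0) = 0x5DBA
s_2 = Round(s_1, k_1) = 0xC598
s_3 = Round(s_2, k_2) = 0x7B2D
s_4 = Round(s_3, k_3) = 0xDCFA
s_5 = Round(s_4, k_4) = 0x9F6D
s_6 = Round(s_5, k_5) = 0xD14F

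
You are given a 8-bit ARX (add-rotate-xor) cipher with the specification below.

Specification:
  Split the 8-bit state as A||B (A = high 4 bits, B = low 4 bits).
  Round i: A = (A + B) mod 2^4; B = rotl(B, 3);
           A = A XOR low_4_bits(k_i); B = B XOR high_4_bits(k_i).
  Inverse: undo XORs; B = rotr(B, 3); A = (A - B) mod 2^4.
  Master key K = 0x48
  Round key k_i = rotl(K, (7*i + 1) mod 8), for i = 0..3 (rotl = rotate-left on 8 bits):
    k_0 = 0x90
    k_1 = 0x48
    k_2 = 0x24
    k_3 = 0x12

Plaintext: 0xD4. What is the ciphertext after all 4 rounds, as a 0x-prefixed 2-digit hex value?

0x56

s_0 = plaintext = 0xD4
s_1 = Round(s_0, k_0) = 0x1B
s_2 = Round(s_1, k_1) = 0x49
s_3 = Round(s_2, k_2) = 0x9E
s_4 = Round(s_3, k_3) = 0x56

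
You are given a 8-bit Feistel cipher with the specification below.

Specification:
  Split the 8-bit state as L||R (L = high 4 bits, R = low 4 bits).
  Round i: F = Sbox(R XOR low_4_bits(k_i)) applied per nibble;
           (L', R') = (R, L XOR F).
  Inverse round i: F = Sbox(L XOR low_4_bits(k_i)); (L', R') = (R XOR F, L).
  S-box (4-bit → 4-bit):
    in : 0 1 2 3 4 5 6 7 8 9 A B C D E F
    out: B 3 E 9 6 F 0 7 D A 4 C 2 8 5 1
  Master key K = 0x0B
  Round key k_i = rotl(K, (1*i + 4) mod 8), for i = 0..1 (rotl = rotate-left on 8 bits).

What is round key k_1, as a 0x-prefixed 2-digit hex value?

K = 0x0B
k_0 = rotl(K, (1*0+4) mod 8) = rotl(K, 4) = 0xB0
k_1 = rotl(K, (1*1+4) mod 8) = rotl(K, 5) = 0x61

0x61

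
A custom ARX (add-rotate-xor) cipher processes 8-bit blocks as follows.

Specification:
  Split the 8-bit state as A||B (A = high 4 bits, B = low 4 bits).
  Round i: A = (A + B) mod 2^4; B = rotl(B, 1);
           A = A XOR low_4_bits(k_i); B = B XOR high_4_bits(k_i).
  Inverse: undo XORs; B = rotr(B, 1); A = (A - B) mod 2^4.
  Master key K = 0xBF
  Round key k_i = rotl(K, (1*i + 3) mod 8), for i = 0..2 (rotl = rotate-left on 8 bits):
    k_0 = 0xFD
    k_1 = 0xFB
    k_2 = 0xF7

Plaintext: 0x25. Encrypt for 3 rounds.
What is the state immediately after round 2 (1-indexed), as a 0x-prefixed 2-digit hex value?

s_0 = plaintext = 0x25
s_1 = Round(s_0, k_0) = 0xA5
s_2 = Round(s_1, k_1) = 0x45
s_3 = Round(s_2, k_2) = 0xE5

0x45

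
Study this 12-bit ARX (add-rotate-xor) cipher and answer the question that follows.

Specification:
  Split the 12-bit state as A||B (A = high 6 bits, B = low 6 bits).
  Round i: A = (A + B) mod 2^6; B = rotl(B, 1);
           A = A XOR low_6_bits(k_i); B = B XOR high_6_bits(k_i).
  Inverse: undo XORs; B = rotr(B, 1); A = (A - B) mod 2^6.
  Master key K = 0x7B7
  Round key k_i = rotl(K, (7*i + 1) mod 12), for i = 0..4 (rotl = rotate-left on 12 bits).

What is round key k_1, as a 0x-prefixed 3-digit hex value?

K = 0x7B7
k_0 = rotl(K, (7*0+1) mod 12) = rotl(K, 1) = 0xF6E
k_1 = rotl(K, (7*1+1) mod 12) = rotl(K, 8) = 0x77B

0x77B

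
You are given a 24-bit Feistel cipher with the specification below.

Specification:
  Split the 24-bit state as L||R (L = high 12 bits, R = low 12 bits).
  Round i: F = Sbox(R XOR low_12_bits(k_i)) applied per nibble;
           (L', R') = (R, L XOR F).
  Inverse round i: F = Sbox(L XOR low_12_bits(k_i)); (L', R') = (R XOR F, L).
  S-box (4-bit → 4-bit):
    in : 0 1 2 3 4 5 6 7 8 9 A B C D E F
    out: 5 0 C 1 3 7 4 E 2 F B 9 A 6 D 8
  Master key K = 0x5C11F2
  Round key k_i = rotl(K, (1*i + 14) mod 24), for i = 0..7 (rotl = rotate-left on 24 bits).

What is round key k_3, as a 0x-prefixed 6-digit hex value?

K = 0x5C11F2
k_0 = rotl(K, (1*0+14) mod 24) = rotl(K, 14) = 0x7C9704
k_1 = rotl(K, (1*1+14) mod 24) = rotl(K, 15) = 0xF92E08
k_2 = rotl(K, (1*2+14) mod 24) = rotl(K, 16) = 0xF25C11
k_3 = rotl(K, (1*3+14) mod 24) = rotl(K, 17) = 0xE4B823

0xE4B823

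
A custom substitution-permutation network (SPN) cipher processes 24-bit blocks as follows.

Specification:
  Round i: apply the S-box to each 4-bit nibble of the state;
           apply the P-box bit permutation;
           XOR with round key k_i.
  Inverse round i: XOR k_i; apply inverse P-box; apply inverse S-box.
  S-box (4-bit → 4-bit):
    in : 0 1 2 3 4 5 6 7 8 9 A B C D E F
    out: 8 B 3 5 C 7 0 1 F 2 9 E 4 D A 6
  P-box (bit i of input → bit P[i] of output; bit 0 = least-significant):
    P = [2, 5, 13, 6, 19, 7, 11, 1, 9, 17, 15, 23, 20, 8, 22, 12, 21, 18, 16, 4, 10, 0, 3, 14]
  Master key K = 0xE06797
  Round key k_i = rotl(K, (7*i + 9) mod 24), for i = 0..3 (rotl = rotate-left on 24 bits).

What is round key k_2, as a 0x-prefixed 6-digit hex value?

0xF033CB

K = 0xE06797
k_0 = rotl(K, (7*0+9) mod 24) = rotl(K, 9) = 0xCF2FC0
k_1 = rotl(K, (7*1+9) mod 24) = rotl(K, 16) = 0x97E067
k_2 = rotl(K, (7*2+9) mod 24) = rotl(K, 23) = 0xF033CB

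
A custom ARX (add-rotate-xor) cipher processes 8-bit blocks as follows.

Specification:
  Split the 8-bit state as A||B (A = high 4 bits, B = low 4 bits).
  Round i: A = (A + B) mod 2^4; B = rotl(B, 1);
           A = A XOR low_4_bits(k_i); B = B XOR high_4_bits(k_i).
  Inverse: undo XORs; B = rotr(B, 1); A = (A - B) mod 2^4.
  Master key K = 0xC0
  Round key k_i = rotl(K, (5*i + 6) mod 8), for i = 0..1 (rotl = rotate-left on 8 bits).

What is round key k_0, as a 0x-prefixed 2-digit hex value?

K = 0xC0
k_0 = rotl(K, (5*0+6) mod 8) = rotl(K, 6) = 0x30

0x30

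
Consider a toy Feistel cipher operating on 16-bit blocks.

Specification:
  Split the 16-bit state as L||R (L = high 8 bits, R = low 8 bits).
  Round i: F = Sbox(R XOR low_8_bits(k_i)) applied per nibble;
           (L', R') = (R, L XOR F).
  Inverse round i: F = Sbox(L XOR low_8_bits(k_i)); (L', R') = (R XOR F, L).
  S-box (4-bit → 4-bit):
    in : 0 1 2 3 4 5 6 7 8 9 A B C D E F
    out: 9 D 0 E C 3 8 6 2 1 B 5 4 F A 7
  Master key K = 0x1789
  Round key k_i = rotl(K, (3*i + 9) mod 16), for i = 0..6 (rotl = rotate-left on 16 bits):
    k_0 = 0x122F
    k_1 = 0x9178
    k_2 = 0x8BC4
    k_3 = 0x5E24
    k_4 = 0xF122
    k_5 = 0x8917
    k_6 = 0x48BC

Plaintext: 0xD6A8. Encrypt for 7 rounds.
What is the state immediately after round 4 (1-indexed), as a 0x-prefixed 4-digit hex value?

s_0 = plaintext = 0xD6A8
s_1 = Round(s_0, k_0) = 0xA8F0
s_2 = Round(s_1, k_1) = 0xF08A
s_3 = Round(s_2, k_2) = 0x8A3A
s_4 = Round(s_3, k_3) = 0x3A50
s_5 = Round(s_4, k_4) = 0x505A
s_6 = Round(s_5, k_5) = 0x5A9F
s_7 = Round(s_6, k_6) = 0x9F54

0x3A50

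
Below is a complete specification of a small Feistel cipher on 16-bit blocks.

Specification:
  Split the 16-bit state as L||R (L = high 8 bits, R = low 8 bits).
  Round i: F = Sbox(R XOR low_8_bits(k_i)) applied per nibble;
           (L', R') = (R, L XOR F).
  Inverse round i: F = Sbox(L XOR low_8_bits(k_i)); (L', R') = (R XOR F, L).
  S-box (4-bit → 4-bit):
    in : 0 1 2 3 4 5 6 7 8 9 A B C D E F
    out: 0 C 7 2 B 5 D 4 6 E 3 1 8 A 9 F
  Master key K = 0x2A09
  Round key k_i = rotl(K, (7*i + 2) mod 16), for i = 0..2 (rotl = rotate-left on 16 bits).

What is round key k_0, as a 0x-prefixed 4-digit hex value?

K = 0x2A09
k_0 = rotl(K, (7*0+2) mod 16) = rotl(K, 2) = 0xA824

0xA824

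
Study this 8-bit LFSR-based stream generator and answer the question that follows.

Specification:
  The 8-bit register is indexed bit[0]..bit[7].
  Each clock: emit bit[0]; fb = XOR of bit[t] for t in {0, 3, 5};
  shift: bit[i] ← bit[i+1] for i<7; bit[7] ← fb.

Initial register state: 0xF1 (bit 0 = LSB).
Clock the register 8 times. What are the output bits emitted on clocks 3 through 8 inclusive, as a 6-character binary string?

reg_0 = 0xF1
clock 1: out=1, reg = 0x78
clock 2: out=0, reg = 0x3C
clock 3: out=0, reg = 0x1E
clock 4: out=0, reg = 0x8F
clock 5: out=1, reg = 0x47
clock 6: out=1, reg = 0xA3
clock 7: out=1, reg = 0x51
clock 8: out=1, reg = 0xA8

001111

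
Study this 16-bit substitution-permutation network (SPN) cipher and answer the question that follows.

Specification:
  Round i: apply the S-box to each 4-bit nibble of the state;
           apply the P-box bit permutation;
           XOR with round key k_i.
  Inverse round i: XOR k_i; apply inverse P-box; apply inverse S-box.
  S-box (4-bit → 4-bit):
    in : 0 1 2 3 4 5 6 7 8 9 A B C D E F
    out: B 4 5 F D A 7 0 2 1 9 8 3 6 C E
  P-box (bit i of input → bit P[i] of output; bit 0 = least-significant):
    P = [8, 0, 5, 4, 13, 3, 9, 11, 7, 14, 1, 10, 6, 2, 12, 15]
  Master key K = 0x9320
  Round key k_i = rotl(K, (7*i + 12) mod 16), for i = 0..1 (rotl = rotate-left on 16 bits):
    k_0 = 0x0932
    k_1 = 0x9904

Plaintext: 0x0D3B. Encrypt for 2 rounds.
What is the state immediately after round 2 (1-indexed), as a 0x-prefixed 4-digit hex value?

0x6E8F

s_0 = plaintext = 0x0D3B
s_1 = Round(s_0, k_0) = 0xE36C
s_2 = Round(s_1, k_1) = 0x6E8F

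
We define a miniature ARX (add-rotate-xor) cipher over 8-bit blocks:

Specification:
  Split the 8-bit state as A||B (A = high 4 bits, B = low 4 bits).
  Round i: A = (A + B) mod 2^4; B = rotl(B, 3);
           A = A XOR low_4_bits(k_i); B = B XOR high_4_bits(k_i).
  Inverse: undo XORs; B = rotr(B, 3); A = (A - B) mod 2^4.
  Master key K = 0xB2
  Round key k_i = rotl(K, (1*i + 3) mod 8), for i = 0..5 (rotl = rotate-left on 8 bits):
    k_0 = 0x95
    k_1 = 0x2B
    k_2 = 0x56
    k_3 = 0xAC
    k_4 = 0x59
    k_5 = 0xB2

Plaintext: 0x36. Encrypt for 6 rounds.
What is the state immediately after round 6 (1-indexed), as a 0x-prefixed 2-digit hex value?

0x96

s_0 = plaintext = 0x36
s_1 = Round(s_0, k_0) = 0xCA
s_2 = Round(s_1, k_1) = 0xD7
s_3 = Round(s_2, k_2) = 0x2E
s_4 = Round(s_3, k_3) = 0xCD
s_5 = Round(s_4, k_4) = 0x0B
s_6 = Round(s_5, k_5) = 0x96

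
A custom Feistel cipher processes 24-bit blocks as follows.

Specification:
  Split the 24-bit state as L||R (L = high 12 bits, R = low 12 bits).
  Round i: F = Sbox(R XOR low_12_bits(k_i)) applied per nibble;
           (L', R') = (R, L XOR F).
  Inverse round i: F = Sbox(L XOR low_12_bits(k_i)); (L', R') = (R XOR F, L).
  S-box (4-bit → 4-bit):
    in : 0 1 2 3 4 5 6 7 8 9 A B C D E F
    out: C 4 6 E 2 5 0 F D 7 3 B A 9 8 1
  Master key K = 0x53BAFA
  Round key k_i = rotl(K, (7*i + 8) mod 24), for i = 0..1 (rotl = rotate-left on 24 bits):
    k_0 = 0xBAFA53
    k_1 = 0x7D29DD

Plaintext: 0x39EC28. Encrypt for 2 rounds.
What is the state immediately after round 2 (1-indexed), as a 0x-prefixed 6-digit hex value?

0x365F95

s_0 = plaintext = 0x39EC28
s_1 = Round(s_0, k_0) = 0xC28365
s_2 = Round(s_1, k_1) = 0x365F95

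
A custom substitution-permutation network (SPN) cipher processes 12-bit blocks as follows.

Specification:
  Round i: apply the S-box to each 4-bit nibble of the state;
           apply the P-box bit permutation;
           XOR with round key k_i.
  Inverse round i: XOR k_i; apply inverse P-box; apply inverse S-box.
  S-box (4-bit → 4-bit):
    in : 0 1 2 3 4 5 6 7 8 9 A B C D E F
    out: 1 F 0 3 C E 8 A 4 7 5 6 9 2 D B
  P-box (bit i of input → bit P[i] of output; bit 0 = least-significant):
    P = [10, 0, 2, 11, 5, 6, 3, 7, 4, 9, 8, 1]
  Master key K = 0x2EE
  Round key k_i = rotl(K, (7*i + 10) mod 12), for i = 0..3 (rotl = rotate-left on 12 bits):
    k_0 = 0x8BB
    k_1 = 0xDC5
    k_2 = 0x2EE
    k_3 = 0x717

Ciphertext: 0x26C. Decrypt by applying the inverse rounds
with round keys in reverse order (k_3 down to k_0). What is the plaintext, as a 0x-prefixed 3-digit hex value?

s_0 = ciphertext = 0x26C
s_1 = InvRound(s_0, k_3) = 0xE93
s_2 = InvRound(s_1, k_2) = 0x091
s_3 = InvRound(s_2, k_1) = 0xADE
s_4 = InvRound(s_3, k_0) = 0xD3B

0xD3B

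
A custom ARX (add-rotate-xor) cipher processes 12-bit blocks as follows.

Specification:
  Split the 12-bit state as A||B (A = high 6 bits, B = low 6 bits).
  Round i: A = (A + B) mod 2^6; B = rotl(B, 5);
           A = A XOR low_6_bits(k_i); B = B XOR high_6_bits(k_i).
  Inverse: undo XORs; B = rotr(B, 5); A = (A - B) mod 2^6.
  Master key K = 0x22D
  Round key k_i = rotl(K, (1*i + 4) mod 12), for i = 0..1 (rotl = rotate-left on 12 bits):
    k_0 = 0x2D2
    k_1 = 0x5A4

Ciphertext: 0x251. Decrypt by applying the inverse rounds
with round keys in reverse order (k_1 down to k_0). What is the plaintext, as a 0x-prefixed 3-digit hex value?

0x0CA

s_0 = ciphertext = 0x251
s_1 = InvRound(s_0, k_1) = 0x7CE
s_2 = InvRound(s_1, k_0) = 0x0CA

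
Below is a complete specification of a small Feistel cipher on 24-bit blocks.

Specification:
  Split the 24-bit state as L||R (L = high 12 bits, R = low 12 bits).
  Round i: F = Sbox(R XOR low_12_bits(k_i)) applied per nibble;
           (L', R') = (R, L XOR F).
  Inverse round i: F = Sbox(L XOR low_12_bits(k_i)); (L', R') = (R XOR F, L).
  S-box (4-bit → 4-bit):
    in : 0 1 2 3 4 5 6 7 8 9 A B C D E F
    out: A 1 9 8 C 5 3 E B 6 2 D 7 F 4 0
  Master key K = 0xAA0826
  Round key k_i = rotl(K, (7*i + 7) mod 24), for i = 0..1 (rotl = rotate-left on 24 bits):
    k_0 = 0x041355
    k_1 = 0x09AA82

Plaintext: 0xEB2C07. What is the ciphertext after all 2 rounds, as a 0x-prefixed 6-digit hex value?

0xEEB031

s_0 = plaintext = 0xEB2C07
s_1 = Round(s_0, k_0) = 0xC07EEB
s_2 = Round(s_1, k_1) = 0xEEB031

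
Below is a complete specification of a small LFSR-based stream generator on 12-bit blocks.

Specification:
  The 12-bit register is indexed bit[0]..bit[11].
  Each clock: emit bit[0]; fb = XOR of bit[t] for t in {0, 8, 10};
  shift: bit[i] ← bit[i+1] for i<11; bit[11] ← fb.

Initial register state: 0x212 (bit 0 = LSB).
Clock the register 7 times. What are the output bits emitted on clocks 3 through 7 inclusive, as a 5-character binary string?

00100

reg_0 = 0x212
clock 1: out=0, reg = 0x109
clock 2: out=1, reg = 0x084
clock 3: out=0, reg = 0x042
clock 4: out=0, reg = 0x021
clock 5: out=1, reg = 0x810
clock 6: out=0, reg = 0x408
clock 7: out=0, reg = 0xA04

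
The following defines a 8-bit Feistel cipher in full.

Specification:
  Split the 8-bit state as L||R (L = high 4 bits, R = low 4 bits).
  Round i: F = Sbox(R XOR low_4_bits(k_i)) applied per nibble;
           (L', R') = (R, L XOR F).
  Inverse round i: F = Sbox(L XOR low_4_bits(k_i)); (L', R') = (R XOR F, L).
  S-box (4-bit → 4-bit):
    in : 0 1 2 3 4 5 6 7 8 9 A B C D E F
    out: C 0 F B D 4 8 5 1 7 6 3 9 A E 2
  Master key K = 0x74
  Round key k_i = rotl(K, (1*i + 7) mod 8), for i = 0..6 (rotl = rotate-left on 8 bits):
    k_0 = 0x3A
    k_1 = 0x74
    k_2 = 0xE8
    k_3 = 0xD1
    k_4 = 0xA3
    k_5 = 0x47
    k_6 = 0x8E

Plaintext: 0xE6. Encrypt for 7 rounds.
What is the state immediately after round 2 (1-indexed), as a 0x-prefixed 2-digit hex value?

s_0 = plaintext = 0xE6
s_1 = Round(s_0, k_0) = 0x67
s_2 = Round(s_1, k_1) = 0x7D
s_3 = Round(s_2, k_2) = 0xD3
s_4 = Round(s_3, k_3) = 0x32
s_5 = Round(s_4, k_4) = 0x23
s_6 = Round(s_5, k_5) = 0x3F
s_7 = Round(s_6, k_6) = 0xF3

0x7D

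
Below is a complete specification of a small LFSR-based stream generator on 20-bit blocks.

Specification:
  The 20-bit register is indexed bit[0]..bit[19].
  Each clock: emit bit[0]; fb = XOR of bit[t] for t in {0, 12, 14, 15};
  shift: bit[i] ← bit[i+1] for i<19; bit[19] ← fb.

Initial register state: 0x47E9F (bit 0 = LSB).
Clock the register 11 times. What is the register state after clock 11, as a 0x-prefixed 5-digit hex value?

reg_0 = 0x47E9F
clock 1: out=1, reg = 0xA3F4F
clock 2: out=1, reg = 0x51FA7
clock 3: out=1, reg = 0x28FD3
clock 4: out=1, reg = 0x147E9
clock 5: out=1, reg = 0x0A3F4
clock 6: out=0, reg = 0x851FA
clock 7: out=0, reg = 0x428FD
clock 8: out=1, reg = 0xA147E
clock 9: out=0, reg = 0xD0A3F
clock 10: out=1, reg = 0xE851F
clock 11: out=1, reg = 0x7428F

0x7428F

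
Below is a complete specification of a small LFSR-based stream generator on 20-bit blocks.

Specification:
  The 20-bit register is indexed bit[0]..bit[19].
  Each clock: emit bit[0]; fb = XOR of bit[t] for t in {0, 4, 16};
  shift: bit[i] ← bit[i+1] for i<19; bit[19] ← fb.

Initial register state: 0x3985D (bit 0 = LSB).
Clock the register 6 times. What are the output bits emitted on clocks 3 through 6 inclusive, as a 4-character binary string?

1110

reg_0 = 0x3985D
clock 1: out=1, reg = 0x9CC2E
clock 2: out=0, reg = 0xCE617
clock 3: out=1, reg = 0x6730B
clock 4: out=1, reg = 0xB3985
clock 5: out=1, reg = 0x59CC2
clock 6: out=0, reg = 0xACE61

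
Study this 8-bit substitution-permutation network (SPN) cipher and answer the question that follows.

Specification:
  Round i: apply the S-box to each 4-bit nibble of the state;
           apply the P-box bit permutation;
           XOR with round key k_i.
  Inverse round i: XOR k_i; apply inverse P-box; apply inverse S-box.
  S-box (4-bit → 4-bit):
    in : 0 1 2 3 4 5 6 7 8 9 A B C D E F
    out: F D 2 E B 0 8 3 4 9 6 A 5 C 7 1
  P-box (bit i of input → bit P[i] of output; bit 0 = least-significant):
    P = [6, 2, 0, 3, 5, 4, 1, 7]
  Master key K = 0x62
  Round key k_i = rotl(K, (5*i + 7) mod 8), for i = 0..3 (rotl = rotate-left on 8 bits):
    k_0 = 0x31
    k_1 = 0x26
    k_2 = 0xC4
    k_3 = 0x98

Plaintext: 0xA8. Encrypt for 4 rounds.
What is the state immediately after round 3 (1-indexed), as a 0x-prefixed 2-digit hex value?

s_0 = plaintext = 0xA8
s_1 = Round(s_0, k_0) = 0x22
s_2 = Round(s_1, k_1) = 0x32
s_3 = Round(s_2, k_2) = 0x52
s_4 = Round(s_3, k_3) = 0x9C

0x52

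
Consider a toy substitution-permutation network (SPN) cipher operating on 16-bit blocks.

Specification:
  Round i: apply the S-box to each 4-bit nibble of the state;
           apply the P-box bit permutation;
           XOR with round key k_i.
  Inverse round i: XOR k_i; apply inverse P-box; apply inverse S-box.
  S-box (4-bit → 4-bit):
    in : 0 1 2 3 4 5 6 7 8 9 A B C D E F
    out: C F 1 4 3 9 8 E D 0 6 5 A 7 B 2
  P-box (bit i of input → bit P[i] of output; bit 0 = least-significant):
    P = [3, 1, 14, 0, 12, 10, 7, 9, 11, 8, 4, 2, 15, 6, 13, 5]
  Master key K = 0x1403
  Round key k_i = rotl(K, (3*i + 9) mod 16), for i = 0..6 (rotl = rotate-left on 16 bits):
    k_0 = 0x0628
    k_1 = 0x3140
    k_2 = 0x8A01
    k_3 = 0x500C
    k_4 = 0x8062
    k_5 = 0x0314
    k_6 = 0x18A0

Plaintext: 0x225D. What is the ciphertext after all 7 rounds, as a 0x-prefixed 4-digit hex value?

0xF53B

s_0 = plaintext = 0x225D
s_1 = Round(s_0, k_0) = 0xDC22
s_2 = Round(s_1, k_1) = 0x800C
s_3 = Round(s_2, k_2) = 0x28B6
s_4 = Round(s_3, k_3) = 0xC899
s_5 = Round(s_4, k_4) = 0x8816
s_6 = Round(s_5, k_5) = 0xBDA1
s_7 = Round(s_6, k_6) = 0xF53B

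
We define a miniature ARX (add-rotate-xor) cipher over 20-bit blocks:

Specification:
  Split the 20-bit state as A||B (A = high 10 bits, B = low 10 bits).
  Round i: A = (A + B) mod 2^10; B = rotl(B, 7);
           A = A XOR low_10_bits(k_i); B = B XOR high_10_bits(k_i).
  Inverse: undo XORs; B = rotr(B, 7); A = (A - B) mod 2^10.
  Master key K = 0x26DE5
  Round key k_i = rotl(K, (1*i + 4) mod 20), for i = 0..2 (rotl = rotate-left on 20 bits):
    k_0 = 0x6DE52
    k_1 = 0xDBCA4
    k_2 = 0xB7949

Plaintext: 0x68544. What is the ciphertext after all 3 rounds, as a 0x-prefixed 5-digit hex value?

0x31CCD

s_0 = plaintext = 0x68544
s_1 = Round(s_0, k_0) = 0x2DF9F
s_2 = Round(s_1, k_1) = 0x3C89C
s_3 = Round(s_2, k_2) = 0x31CCD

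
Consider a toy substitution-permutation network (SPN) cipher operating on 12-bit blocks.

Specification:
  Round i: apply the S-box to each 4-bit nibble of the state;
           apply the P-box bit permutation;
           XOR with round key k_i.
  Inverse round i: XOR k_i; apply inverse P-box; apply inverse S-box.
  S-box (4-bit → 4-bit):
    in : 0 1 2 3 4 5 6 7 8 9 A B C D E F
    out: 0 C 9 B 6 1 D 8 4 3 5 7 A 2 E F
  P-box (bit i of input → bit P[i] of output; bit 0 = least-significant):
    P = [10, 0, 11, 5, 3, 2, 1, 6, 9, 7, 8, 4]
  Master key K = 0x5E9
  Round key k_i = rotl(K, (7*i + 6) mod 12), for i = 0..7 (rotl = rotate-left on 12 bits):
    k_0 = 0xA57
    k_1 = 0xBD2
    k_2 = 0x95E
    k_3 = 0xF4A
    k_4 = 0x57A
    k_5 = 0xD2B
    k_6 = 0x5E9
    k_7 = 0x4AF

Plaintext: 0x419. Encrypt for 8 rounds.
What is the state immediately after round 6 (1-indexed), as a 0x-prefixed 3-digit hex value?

0x2E4

s_0 = plaintext = 0x419
s_1 = Round(s_0, k_0) = 0xF94
s_2 = Round(s_1, k_1) = 0x04F
s_3 = Round(s_2, k_2) = 0x579
s_4 = Round(s_3, k_3) = 0x90B
s_5 = Round(s_4, k_4) = 0xBFB
s_6 = Round(s_5, k_5) = 0x2E4
s_7 = Round(s_6, k_6) = 0xFBE
s_8 = Round(s_7, k_7) = 0xF10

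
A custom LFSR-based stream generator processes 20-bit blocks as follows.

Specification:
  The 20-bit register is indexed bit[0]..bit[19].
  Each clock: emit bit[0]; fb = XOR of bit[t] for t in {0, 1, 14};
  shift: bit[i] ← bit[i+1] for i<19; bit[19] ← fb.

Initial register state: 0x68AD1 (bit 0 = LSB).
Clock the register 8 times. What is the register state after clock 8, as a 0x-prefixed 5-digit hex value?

0x6368A

reg_0 = 0x68AD1
clock 1: out=1, reg = 0xB4568
clock 2: out=0, reg = 0xDA2B4
clock 3: out=0, reg = 0x6D15A
clock 4: out=0, reg = 0x368AD
clock 5: out=1, reg = 0x1B456
clock 6: out=0, reg = 0x8DA2B
clock 7: out=1, reg = 0xC6D15
clock 8: out=1, reg = 0x6368A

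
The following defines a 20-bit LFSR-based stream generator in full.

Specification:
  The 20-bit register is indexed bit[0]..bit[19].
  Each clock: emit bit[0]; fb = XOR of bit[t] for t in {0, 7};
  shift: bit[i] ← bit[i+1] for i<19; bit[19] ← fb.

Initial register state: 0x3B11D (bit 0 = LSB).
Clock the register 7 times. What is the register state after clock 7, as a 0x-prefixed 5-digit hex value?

reg_0 = 0x3B11D
clock 1: out=1, reg = 0x9D88E
clock 2: out=0, reg = 0xCEC47
clock 3: out=1, reg = 0xE7623
clock 4: out=1, reg = 0xF3B11
clock 5: out=1, reg = 0xF9D88
clock 6: out=0, reg = 0xFCEC4
clock 7: out=0, reg = 0xFE762

0xFE762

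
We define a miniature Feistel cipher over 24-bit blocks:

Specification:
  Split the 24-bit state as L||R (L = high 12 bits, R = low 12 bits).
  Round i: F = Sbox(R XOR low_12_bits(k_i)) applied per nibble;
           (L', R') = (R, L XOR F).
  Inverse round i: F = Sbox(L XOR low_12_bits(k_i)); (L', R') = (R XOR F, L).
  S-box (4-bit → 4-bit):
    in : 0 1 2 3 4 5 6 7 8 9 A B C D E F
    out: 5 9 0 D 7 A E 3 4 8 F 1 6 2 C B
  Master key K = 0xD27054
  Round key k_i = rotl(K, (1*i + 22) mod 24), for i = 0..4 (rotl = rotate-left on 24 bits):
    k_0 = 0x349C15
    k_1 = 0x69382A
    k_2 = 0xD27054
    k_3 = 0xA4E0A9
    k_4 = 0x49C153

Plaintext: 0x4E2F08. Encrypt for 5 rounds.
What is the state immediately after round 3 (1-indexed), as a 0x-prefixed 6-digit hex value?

s_0 = plaintext = 0x4E2F08
s_1 = Round(s_0, k_0) = 0xF08970
s_2 = Round(s_1, k_1) = 0x9706A7
s_3 = Round(s_2, k_2) = 0x6A77CD
s_4 = Round(s_3, k_3) = 0x7CD540
s_5 = Round(s_4, k_4) = 0x540050

0x6A77CD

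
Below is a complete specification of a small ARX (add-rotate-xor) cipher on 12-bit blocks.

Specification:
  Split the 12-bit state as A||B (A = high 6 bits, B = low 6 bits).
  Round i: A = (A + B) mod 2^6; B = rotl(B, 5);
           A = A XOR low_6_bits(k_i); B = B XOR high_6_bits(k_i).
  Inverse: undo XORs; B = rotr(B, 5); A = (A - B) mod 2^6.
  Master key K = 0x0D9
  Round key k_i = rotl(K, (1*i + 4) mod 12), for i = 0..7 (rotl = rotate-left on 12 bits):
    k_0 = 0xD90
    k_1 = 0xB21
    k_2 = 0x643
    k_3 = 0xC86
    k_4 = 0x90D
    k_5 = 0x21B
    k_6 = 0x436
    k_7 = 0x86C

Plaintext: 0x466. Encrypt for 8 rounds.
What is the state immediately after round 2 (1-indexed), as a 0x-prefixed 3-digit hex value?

0xB5E

s_0 = plaintext = 0x466
s_1 = Round(s_0, k_0) = 0x9E5
s_2 = Round(s_1, k_1) = 0xB5E
s_3 = Round(s_2, k_2) = 0x216
s_4 = Round(s_3, k_3) = 0x639
s_5 = Round(s_4, k_4) = 0x718
s_6 = Round(s_5, k_5) = 0xBC4
s_7 = Round(s_6, k_6) = 0x152
s_8 = Round(s_7, k_7) = 0xEE8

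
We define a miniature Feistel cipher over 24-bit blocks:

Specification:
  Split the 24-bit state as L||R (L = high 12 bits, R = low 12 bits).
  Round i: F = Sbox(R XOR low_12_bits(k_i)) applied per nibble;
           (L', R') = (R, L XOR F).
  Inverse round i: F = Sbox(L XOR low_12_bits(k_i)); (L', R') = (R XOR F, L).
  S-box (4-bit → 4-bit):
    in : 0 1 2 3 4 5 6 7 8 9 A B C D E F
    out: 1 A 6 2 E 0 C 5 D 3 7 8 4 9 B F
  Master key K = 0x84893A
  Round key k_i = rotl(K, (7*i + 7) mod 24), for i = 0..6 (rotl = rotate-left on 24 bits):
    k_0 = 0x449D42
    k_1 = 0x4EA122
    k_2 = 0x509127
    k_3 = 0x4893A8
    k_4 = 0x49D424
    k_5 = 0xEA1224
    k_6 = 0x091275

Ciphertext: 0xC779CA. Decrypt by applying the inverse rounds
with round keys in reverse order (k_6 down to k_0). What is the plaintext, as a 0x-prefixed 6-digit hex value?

s_0 = ciphertext = 0xC779CA
s_1 = InvRound(s_0, k_6) = 0x2DCC77
s_2 = InvRound(s_1, k_5) = 0xD8A2DC
s_3 = InvRound(s_2, k_4) = 0x1A7D8A
s_4 = InvRound(s_3, k_3) = 0xB951A7
s_5 = InvRound(s_4, k_2) = 0x621B95
s_6 = InvRound(s_5, k_1) = 0xE87621
s_7 = InvRound(s_6, k_0) = 0x461E87

0x461E87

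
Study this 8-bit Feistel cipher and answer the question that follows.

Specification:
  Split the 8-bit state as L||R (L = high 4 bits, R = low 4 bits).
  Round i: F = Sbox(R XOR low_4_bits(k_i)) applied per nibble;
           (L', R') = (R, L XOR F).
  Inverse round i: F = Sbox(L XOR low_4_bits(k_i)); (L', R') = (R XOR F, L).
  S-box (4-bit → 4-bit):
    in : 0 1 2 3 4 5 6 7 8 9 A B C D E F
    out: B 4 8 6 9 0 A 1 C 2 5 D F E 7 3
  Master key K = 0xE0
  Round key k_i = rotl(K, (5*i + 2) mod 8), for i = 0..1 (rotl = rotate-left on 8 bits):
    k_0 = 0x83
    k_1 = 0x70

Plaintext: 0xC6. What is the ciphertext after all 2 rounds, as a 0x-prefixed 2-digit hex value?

0xC9

s_0 = plaintext = 0xC6
s_1 = Round(s_0, k_0) = 0x6C
s_2 = Round(s_1, k_1) = 0xC9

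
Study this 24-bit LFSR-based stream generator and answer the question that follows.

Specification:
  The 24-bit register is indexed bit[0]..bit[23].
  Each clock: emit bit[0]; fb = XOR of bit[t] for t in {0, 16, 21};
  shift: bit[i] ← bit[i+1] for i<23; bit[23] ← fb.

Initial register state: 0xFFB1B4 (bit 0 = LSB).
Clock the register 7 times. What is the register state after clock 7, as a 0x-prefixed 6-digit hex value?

0x59FF63

reg_0 = 0xFFB1B4
clock 1: out=0, reg = 0x7FD8DA
clock 2: out=0, reg = 0x3FEC6D
clock 3: out=1, reg = 0x9FF636
clock 4: out=0, reg = 0xCFFB1B
clock 5: out=1, reg = 0x67FD8D
clock 6: out=1, reg = 0xB3FEC6
clock 7: out=0, reg = 0x59FF63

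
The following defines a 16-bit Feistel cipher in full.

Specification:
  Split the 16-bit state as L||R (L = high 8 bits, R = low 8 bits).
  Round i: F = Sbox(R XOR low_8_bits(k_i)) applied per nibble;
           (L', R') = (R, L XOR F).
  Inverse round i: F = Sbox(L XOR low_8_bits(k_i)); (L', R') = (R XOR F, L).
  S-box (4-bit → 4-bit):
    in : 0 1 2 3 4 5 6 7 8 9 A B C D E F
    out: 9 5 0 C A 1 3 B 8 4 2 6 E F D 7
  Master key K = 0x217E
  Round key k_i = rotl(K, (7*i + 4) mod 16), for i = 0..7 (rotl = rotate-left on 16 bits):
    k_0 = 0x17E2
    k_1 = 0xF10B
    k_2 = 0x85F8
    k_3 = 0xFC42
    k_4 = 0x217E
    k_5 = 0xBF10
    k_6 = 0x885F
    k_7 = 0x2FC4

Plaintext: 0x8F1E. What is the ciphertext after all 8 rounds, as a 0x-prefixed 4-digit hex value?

0x1FA6

s_0 = plaintext = 0x8F1E
s_1 = Round(s_0, k_0) = 0x1EF1
s_2 = Round(s_1, k_1) = 0xF16C
s_3 = Round(s_2, k_2) = 0x6CBB
s_4 = Round(s_3, k_3) = 0xBB18
s_5 = Round(s_4, k_4) = 0x1888
s_6 = Round(s_5, k_5) = 0x8850
s_7 = Round(s_6, k_6) = 0x501F
s_8 = Round(s_7, k_7) = 0x1FA6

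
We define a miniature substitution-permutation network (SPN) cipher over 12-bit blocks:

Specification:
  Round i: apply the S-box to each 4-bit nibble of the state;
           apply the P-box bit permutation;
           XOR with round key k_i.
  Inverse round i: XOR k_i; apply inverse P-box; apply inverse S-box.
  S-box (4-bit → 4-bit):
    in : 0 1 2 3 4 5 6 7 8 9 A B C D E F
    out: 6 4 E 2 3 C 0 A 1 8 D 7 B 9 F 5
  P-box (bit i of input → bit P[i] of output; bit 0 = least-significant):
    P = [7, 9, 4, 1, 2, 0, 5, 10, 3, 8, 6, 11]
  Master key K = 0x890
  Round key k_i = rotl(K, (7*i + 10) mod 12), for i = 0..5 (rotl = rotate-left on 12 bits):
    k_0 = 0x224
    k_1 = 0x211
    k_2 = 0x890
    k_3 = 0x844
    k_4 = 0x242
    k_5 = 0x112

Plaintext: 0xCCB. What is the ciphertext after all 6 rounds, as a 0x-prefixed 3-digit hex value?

s_0 = plaintext = 0xCCB
s_1 = Round(s_0, k_0) = 0xDB9
s_2 = Round(s_1, k_1) = 0xA3E
s_3 = Round(s_2, k_2) = 0x24B
s_4 = Round(s_3, k_3) = 0x391
s_5 = Round(s_4, k_4) = 0x752
s_6 = Round(s_5, k_5) = 0xE20

0xE20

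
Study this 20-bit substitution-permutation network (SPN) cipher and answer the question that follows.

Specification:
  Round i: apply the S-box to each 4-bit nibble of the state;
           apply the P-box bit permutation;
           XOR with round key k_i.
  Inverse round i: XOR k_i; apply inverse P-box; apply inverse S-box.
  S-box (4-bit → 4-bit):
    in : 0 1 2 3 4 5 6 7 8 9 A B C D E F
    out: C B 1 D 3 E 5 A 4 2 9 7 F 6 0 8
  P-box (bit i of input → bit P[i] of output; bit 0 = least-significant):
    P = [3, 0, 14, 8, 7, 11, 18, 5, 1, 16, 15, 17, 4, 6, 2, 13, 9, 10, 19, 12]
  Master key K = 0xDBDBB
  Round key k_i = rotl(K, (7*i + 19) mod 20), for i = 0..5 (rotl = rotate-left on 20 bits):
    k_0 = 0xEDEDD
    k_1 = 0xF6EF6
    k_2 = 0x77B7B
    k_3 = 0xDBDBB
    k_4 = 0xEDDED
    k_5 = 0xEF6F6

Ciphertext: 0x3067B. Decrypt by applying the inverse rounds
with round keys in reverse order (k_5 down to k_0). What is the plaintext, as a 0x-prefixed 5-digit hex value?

0x5ACDE

s_0 = ciphertext = 0x3067B
s_1 = InvRound(s_0, k_5) = 0x00D6B
s_2 = InvRound(s_1, k_4) = 0x08368
s_3 = InvRound(s_2, k_3) = 0xC14B9
s_4 = InvRound(s_3, k_2) = 0xB7140
s_5 = InvRound(s_4, k_1) = 0x162CF
s_6 = InvRound(s_5, k_0) = 0x5ACDE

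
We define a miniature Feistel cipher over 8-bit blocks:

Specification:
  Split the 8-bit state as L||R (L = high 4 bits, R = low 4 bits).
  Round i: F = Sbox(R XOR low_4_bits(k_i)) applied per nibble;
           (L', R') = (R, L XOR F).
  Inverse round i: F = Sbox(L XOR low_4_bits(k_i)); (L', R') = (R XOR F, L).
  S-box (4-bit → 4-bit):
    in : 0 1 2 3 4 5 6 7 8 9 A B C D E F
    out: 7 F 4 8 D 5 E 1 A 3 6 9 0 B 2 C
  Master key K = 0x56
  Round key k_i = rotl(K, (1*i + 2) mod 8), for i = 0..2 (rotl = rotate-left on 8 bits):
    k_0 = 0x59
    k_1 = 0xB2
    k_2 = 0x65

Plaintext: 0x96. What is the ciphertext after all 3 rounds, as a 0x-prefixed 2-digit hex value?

s_0 = plaintext = 0x96
s_1 = Round(s_0, k_0) = 0x65
s_2 = Round(s_1, k_1) = 0x57
s_3 = Round(s_2, k_2) = 0x71

0x71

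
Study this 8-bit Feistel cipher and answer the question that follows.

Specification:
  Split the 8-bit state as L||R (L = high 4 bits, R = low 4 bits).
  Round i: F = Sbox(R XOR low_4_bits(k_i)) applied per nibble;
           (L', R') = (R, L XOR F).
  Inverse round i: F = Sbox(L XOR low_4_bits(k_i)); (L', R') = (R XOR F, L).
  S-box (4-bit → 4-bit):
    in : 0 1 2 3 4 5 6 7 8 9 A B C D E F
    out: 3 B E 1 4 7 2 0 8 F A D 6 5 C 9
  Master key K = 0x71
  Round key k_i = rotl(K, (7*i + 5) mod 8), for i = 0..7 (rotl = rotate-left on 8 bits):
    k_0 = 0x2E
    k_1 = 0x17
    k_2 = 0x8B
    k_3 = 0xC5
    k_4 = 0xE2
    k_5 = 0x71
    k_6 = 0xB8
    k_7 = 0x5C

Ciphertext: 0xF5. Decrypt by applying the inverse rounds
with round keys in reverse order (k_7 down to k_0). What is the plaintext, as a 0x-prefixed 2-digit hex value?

s_0 = ciphertext = 0xF5
s_1 = InvRound(s_0, k_7) = 0x4F
s_2 = InvRound(s_1, k_6) = 0x94
s_3 = InvRound(s_2, k_5) = 0xC9
s_4 = InvRound(s_3, k_4) = 0x5C
s_5 = InvRound(s_4, k_3) = 0xF5
s_6 = InvRound(s_5, k_2) = 0x1F
s_7 = InvRound(s_6, k_1) = 0xD1
s_8 = InvRound(s_7, k_0) = 0x0D

0x0D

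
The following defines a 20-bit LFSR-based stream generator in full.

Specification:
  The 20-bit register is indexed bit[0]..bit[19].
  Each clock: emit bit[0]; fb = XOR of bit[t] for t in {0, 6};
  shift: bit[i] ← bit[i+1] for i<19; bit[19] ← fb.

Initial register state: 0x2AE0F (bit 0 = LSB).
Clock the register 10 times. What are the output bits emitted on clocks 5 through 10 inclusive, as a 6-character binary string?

000001

reg_0 = 0x2AE0F
clock 1: out=1, reg = 0x95707
clock 2: out=1, reg = 0xCAB83
clock 3: out=1, reg = 0xE55C1
clock 4: out=1, reg = 0x72AE0
clock 5: out=0, reg = 0xB9570
clock 6: out=0, reg = 0xDCAB8
clock 7: out=0, reg = 0x6E55C
clock 8: out=0, reg = 0xB72AE
clock 9: out=0, reg = 0x5B957
clock 10: out=1, reg = 0x2DCAB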